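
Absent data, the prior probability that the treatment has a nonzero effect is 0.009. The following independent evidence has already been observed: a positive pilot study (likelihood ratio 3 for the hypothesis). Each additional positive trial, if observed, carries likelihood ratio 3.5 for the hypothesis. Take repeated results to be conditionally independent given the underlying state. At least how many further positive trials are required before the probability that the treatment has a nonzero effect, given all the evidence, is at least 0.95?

6

Prior odds = 0.009/0.991 = 9/991.
Bayes factor of the evidence already in hand = 3.
Odds after that evidence = (9/991) × 3 = 27/991.
Target odds = 0.95/0.05 = 19.
Need 3.5ⁿ ≥ 19 ÷ (27/991) = 18829/27.
3.5⁵ = 525.21875 falls short of 18829/27 but 3.5⁶ = 1838.265625 reaches it, so n = 6.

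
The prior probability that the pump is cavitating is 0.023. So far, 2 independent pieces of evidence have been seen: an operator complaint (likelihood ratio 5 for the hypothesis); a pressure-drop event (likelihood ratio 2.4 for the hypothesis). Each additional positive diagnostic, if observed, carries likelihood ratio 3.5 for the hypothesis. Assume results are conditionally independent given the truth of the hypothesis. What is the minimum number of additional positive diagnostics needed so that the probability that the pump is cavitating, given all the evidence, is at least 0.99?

5

Prior odds = 0.023/0.977 = 23/977.
Combined Bayes factor of the evidence already in hand = 5 × 2.4 = 12.
Odds after that evidence = (23/977) × 12 = 276/977.
Target odds = 0.99/0.01 = 99.
Need 3.5ⁿ ≥ 99 ÷ (276/977) = 32241/92.
3.5⁴ = 150.0625 falls short of 32241/92 but 3.5⁵ = 525.21875 reaches it, so n = 5.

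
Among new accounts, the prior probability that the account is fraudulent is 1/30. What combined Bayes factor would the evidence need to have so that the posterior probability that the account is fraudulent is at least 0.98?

1421

Prior odds = (1/30)/(29/30) = 1/29.
Target odds = 0.98/0.02 = 49.
Required Bayes factor = 49 ÷ (1/29) = 1421.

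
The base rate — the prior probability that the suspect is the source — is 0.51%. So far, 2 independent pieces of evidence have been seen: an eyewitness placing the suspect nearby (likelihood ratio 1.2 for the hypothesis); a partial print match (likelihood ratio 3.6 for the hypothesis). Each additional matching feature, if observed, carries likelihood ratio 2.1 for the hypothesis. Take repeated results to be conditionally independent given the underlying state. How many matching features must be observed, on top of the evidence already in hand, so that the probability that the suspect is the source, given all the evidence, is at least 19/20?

Prior odds = 0.0051/0.9949 = 51/9949.
Combined Bayes factor of the evidence already in hand = 1.2 × 3.6 = 4.32.
Odds after that evidence = (51/9949) × 4.32 = 5508/248725.
Target odds = 0.95/0.05 = 19.
Need 2.1ⁿ ≥ 19 ÷ (5508/248725) = 4725775/5508.
2.1⁹ ≈794.28 falls short of 4725775/5508 but 2.1¹⁰ ≈1667.99 reaches it, so n = 10.

10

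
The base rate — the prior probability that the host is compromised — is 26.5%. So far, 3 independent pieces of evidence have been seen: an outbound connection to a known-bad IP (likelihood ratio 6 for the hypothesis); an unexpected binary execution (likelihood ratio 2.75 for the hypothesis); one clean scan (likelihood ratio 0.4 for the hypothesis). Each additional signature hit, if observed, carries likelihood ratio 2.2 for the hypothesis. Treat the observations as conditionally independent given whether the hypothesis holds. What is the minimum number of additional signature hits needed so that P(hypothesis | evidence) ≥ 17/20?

Prior odds = 0.265/0.735 = 53/147.
Combined Bayes factor of the evidence already in hand = 6 × 2.75 × 0.4 = 6.6.
Odds after that evidence = (53/147) × 6.6 = 583/245.
Target odds = 0.85/0.15 = 17/3.
Need 2.2ⁿ ≥ 17/3 ÷ (583/245) = 4165/1749.
2.2¹ = 2.2 falls short of 4165/1749 but 2.2² = 4.84 reaches it, so n = 2.

2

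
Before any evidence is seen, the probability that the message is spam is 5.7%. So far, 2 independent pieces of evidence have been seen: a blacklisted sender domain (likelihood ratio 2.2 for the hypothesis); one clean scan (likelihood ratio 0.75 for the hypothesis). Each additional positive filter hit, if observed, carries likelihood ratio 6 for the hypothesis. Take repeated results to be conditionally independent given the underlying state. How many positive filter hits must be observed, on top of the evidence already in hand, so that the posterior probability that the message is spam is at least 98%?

Prior odds = 0.057/0.943 = 57/943.
Combined Bayes factor of the evidence already in hand = 2.2 × 0.75 = 1.65.
Odds after that evidence = (57/943) × 1.65 = 1881/18860.
Target odds = 0.98/0.02 = 49.
Need 6ⁿ ≥ 49 ÷ (1881/18860) = 924140/1881.
6³ = 216 falls short of 924140/1881 but 6⁴ = 1296 reaches it, so n = 4.

4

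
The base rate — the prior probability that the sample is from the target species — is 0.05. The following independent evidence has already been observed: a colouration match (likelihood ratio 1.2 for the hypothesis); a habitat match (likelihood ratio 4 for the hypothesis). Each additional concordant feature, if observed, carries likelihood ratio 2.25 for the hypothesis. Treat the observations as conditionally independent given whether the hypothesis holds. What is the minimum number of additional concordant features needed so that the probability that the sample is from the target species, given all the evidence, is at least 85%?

4

Prior odds = 0.05/0.95 = 1/19.
Combined Bayes factor of the evidence already in hand = 1.2 × 4 = 4.8.
Odds after that evidence = (1/19) × 4.8 = 24/95.
Target odds = 0.85/0.15 = 17/3.
Need 2.25ⁿ ≥ 17/3 ÷ (24/95) = 1615/72.
2.25³ = 11.390625 falls short of 1615/72 but 2.25⁴ = 25.62890625 reaches it, so n = 4.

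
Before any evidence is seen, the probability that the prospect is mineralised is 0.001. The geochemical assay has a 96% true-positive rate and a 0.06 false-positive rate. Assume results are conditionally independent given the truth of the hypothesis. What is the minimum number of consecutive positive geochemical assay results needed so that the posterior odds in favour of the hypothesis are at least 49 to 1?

4

Prior odds = 0.001/0.999 = 1/999.
Likelihood ratio of a positive result = 0.96/0.06 = 16.
Target odds = 49.
Need (1/999) × 16ⁿ ≥ 49, i.e. 16ⁿ ≥ 48951.
16³ = 4096 falls short of 48951 but 16⁴ = 65536 reaches it, so n = 4.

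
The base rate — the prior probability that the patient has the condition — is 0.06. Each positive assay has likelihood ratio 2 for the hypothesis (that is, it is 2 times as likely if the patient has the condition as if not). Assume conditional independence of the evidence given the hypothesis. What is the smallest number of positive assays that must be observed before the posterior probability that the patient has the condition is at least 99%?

11

Prior odds = 0.06/0.94 = 3/47.
Likelihood ratio per positive assay = 2.
Target posterior odds = 0.99/0.01 = 99.
Need (3/47) × 2ⁿ ≥ 99, i.e. 2ⁿ ≥ 1551.
2¹⁰ = 1024 falls short of 1551 but 2¹¹ = 2048 reaches it, so n = 11.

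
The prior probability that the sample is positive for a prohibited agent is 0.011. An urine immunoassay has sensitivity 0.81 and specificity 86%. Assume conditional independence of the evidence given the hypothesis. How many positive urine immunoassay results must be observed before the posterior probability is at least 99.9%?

Prior odds = 0.011/0.989 = 11/989.
False-positive rate = 1 − 0.86 = 0.14; likelihood ratio of a positive = 0.81/0.14 = 81/14.
Target odds: 0.999 ÷ 0.001 = 999.
Require (81/14)ⁿ ≥ 999 ÷ (11/989) = 988011/11.
(81/14)⁶ ≈37509.6 falls short of 988011/11 but (81/14)⁷ ≈217020 reaches it, so n = 7.

7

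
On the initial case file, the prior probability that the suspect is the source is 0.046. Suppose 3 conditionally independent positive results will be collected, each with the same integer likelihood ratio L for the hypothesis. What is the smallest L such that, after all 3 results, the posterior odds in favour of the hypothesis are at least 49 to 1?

Prior odds = 0.046/0.954 = 23/477.
Target odds = 49.
Need L³ ≥ 49 ÷ (23/477) = 23373/23.
10³ = 1000 < 23373/23 ≤ 1331 = 11³, so L = 11.

11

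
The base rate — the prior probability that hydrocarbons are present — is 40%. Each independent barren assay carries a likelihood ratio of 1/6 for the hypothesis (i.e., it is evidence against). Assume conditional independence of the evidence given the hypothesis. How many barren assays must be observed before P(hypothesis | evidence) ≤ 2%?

2

Prior odds: 0.4 ÷ 0.6 = 2/3.
Likelihood ratio per barren assay = 1/6.
Target odds: 0.02 ÷ 0.98 = 1/49.
Require (1/6)ⁿ ≤ 1/49 ÷ (2/3) = 3/98.
(1/6)¹ = 1/6 is still above 3/98 but (1/6)² = 1/36 is at or below it, so n = 2.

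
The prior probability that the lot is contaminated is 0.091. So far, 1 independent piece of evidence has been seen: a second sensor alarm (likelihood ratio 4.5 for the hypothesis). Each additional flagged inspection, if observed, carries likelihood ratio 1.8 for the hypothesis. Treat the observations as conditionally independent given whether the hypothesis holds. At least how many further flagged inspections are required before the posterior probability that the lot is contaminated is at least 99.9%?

Prior odds = 0.091/0.909 = 91/909.
Bayes factor of the evidence already in hand = 4.5.
Odds after that evidence = (91/909) × 4.5 = 91/202.
Target odds = 0.999/0.001 = 999.
Need 1.8ⁿ ≥ 999 ÷ (91/202) = 201798/91.
1.8¹³ ≈2082.3 falls short of 201798/91 but 1.8¹⁴ ≈3748.13 reaches it, so n = 14.

14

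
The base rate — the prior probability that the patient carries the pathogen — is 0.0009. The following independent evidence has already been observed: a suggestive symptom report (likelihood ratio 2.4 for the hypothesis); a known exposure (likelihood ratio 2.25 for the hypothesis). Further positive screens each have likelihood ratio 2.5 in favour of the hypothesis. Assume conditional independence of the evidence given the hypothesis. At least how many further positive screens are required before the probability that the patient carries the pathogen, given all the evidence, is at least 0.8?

8

Prior odds = 0.0009/0.9991 = 9/9991.
Combined Bayes factor of the evidence already in hand = 2.4 × 2.25 = 5.4.
Odds after that evidence = (9/9991) × 5.4 = 243/49955.
Target odds = 0.8/0.2 = 4.
Need 2.5ⁿ ≥ 4 ÷ (243/49955) = 199820/243.
2.5⁷ = 610.3515625 falls short of 199820/243 but 2.5⁸ = 390625/256 reaches it, so n = 8.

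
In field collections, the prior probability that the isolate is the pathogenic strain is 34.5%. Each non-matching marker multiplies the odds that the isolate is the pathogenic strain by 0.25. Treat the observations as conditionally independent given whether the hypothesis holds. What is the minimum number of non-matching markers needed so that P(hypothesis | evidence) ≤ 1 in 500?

5

Prior odds: 0.345 ÷ 0.655 = 69/131.
Likelihood ratio per non-matching marker = 0.25.
Target posterior odds = 0.002/0.998 = 1/499.
Need (69/131) × 0.25ⁿ ≤ 1/499, i.e. 0.25ⁿ ≤ 131/34431.
0.25⁴ = 0.00390625 is still above 131/34431 but 0.25⁵ = 1/1024 is at or below it, so n = 5.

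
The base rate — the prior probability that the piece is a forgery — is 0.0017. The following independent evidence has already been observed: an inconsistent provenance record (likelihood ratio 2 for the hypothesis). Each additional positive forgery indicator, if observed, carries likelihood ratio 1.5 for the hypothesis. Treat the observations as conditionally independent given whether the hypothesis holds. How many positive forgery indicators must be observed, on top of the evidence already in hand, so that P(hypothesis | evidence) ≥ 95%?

Prior odds = 0.0017/0.9983 = 17/9983.
Bayes factor of the evidence already in hand = 2.
Odds after that evidence = (17/9983) × 2 = 34/9983.
Target odds = 0.95/0.05 = 19.
Need 1.5ⁿ ≥ 19 ÷ (34/9983) = 189677/34.
1.5²¹ ≈4987.89 falls short of 189677/34 but 1.5²² ≈7481.83 reaches it, so n = 22.

22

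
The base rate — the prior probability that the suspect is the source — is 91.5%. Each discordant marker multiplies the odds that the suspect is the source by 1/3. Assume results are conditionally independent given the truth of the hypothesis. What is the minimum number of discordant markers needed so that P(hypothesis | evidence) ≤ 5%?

5

Prior odds: 0.915 ÷ 0.085 = 183/17.
Likelihood ratio per discordant marker = 1/3.
Target posterior odds = 0.05/0.95 = 1/19.
Require (1/3)ⁿ ≤ 1/19 ÷ (183/17) = 17/3477.
(1/3)⁴ = 1/81 is still above 17/3477 but (1/3)⁵ = 1/243 is at or below it, so n = 5.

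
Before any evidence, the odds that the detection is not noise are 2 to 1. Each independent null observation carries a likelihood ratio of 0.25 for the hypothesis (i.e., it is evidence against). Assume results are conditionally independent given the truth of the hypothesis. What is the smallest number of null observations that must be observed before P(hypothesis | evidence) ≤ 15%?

Prior odds = 2.
Likelihood ratio per null observation = 0.25.
Target odds: 0.15 ÷ 0.85 = 3/17.
Require 0.25ⁿ ≤ 3/17 ÷ 2 = 3/34.
0.25¹ = 0.25 is still above 3/34 but 0.25² = 0.0625 is at or below it, so n = 2.

2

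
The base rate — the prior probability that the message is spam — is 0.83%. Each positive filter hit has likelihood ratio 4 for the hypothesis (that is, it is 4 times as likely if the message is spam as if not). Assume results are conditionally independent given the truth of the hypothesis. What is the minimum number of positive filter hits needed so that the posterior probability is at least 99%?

Prior odds = 0.0083/0.9917 = 83/9917.
Likelihood ratio per positive filter hit = 4.
Target odds: 0.99 ÷ 0.01 = 99.
Need (83/9917) × 4ⁿ ≥ 99, i.e. 4ⁿ ≥ 981783/83.
4⁶ = 4096 falls short of 981783/83 but 4⁷ = 16384 reaches it, so n = 7.

7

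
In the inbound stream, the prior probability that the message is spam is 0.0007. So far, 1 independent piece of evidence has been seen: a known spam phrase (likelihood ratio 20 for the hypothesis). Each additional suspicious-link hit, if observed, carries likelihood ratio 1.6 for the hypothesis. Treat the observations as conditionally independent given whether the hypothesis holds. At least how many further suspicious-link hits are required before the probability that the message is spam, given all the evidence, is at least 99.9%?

24

Prior odds = 0.0007/0.9993 = 7/9993.
Bayes factor of the evidence already in hand = 20.
Odds after that evidence = (7/9993) × 20 = 140/9993.
Target odds = 0.999/0.001 = 999.
Need 1.6ⁿ ≥ 999 ÷ (140/9993) = 9983007/140.
1.6²³ ≈49517.6 falls short of 9983007/140 but 1.6²⁴ ≈79228.2 reaches it, so n = 24.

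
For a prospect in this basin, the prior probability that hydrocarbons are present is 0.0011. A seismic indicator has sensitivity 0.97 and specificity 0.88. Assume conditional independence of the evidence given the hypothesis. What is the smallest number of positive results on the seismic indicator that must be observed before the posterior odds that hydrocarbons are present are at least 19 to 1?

5

Prior odds: 0.0011 ÷ 0.9989 = 11/9989.
False-positive rate = 1 − 0.88 = 0.12; likelihood ratio of a positive = 0.97/0.12 = 97/12.
Target odds = 19.
Require (97/12)ⁿ ≥ 19 ÷ (11/9989) = 189791/11.
(97/12)⁴ = 88529281/20736 falls short of 189791/11 but (97/12)⁵ ≈34510.6 reaches it, so n = 5.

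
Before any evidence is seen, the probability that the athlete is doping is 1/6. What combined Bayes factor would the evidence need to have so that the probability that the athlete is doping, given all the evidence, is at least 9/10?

Prior odds = (1/6)/(5/6) = 0.2.
Target odds = 0.9/0.1 = 9.
Required Bayes factor = 9 ÷ 0.2 = 45.

45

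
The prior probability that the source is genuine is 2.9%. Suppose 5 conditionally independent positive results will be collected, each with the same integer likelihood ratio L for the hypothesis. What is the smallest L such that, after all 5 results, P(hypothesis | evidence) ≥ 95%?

Prior odds = 0.029/0.971 = 29/971.
Target odds = 0.95/0.05 = 19.
Need L⁵ ≥ 19 ÷ (29/971) = 18449/29.
3⁵ = 243 < 18449/29 ≤ 1024 = 4⁵, so L = 4.

4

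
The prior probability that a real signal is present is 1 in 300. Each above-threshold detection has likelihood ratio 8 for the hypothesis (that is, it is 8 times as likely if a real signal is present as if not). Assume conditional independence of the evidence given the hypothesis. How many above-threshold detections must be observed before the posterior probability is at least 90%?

Prior odds = (1/300)/(299/300) = 1/299.
Likelihood ratio per above-threshold detection = 8.
Target odds: 0.9 ÷ 0.1 = 9.
Need (1/299) × 8ⁿ ≥ 9, i.e. 8ⁿ ≥ 2691.
8³ = 512 falls short of 2691 but 8⁴ = 4096 reaches it, so n = 4.

4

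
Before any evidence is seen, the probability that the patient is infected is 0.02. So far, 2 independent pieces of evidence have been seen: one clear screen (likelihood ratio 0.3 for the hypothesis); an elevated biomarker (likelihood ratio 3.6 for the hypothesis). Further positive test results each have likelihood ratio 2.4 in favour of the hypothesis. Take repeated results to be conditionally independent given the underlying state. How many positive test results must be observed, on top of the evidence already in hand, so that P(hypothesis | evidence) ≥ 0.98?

9

Prior odds = 0.02/0.98 = 1/49.
Combined Bayes factor of the evidence already in hand = 0.3 × 3.6 = 1.08.
Odds after that evidence = (1/49) × 1.08 = 27/1225.
Target odds = 0.98/0.02 = 49.
Need 2.4ⁿ ≥ 49 ÷ (27/1225) = 60025/27.
2.4⁸ = 429981696/390625 falls short of 60025/27 but 2.4⁹ ≈2641.81 reaches it, so n = 9.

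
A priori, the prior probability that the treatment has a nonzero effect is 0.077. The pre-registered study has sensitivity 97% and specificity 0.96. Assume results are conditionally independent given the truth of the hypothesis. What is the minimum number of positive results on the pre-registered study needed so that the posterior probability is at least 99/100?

3

Prior odds = 0.077/0.923 = 77/923.
False-positive rate = 1 − 0.96 = 0.04; likelihood ratio of a positive = 0.97/0.04 = 24.25.
Target odds: 0.99 ÷ 0.01 = 99.
Need (77/923) × 24.25ⁿ ≥ 99, i.e. 24.25ⁿ ≥ 8307/7.
24.25² = 588.0625 falls short of 8307/7 but 24.25³ = 912673/64 reaches it, so n = 3.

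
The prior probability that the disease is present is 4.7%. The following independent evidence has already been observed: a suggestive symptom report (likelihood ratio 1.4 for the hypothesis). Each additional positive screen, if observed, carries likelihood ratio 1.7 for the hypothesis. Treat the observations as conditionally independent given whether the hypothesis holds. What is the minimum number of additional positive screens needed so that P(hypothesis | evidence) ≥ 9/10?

10

Prior odds = 0.047/0.953 = 47/953.
Bayes factor of the evidence already in hand = 1.4.
Odds after that evidence = (47/953) × 1.4 = 329/4765.
Target odds = 0.9/0.1 = 9.
Need 1.7ⁿ ≥ 9 ÷ (329/4765) = 42885/329.
1.7⁹ ≈118.588 falls short of 42885/329 but 1.7¹⁰ ≈201.599 reaches it, so n = 10.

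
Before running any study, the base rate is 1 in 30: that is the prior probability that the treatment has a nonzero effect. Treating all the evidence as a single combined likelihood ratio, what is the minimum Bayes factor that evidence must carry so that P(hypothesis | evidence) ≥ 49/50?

Prior odds = (1/30)/(29/30) = 1/29.
Target odds = 0.98/0.02 = 49.
Required Bayes factor = 49 ÷ (1/29) = 1421.

1421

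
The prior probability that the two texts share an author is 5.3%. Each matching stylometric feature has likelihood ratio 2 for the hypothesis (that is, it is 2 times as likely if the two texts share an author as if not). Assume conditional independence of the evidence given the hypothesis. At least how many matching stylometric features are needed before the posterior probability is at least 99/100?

Prior odds = 0.053/0.947 = 53/947.
Likelihood ratio per matching stylometric feature = 2.
Target odds: 0.99 ÷ 0.01 = 99.
Require 2ⁿ ≥ 99 ÷ (53/947) = 93753/53.
2¹⁰ = 1024 falls short of 93753/53 but 2¹¹ = 2048 reaches it, so n = 11.

11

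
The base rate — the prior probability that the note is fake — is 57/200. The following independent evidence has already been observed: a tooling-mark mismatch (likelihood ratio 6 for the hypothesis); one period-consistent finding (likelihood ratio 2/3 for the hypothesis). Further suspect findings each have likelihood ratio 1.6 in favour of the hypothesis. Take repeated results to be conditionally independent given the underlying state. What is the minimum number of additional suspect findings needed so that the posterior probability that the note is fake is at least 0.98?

Prior odds = 0.285/0.715 = 57/143.
Combined Bayes factor of the evidence already in hand = 6 × (2/3) = 4.
Odds after that evidence = (57/143) × 4 = 228/143.
Target odds = 0.98/0.02 = 49.
Need 1.6ⁿ ≥ 49 ÷ (228/143) = 7007/228.
1.6⁷ = 2097152/78125 falls short of 7007/228 but 1.6⁸ = 16777216/390625 reaches it, so n = 8.

8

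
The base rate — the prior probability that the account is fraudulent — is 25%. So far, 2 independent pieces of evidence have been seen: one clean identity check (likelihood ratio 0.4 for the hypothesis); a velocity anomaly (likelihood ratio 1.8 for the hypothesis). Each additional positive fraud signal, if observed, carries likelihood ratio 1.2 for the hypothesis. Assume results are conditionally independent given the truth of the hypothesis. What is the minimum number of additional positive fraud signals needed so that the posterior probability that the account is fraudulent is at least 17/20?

Prior odds = 0.25/0.75 = 1/3.
Combined Bayes factor of the evidence already in hand = 0.4 × 1.8 = 0.72.
Odds after that evidence = (1/3) × 0.72 = 0.24.
Target odds = 0.85/0.15 = 17/3.
Need 1.2ⁿ ≥ 17/3 ÷ 0.24 = 425/18.
1.2¹⁷ ≈22.1861 falls short of 425/18 but 1.2¹⁸ ≈26.6233 reaches it, so n = 18.

18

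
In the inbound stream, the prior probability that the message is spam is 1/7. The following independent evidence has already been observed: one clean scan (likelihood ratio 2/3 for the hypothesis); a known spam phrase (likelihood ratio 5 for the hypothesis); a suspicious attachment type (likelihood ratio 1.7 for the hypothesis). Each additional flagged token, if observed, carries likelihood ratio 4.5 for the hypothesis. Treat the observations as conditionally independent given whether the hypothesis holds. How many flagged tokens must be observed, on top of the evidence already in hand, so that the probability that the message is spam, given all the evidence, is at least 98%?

Prior odds = (1/7)/(6/7) = 1/6.
Combined Bayes factor of the evidence already in hand = (2/3) × 5 × 1.7 = 17/3.
Odds after that evidence = (1/6) × 17/3 = 17/18.
Target odds = 0.98/0.02 = 49.
Need 4.5ⁿ ≥ 49 ÷ (17/18) = 882/17.
4.5² = 20.25 falls short of 882/17 but 4.5³ = 91.125 reaches it, so n = 3.

3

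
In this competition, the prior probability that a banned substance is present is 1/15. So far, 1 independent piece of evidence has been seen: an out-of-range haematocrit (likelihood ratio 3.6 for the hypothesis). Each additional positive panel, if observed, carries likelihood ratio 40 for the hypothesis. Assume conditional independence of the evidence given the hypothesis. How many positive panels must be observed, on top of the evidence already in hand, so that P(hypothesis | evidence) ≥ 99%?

Prior odds = (1/15)/(14/15) = 1/14.
Bayes factor of the evidence already in hand = 3.6.
Odds after that evidence = (1/14) × 3.6 = 9/35.
Target odds = 0.99/0.01 = 99.
Need 40ⁿ ≥ 99 ÷ (9/35) = 385.
40¹ = 40 falls short of 385 but 40² = 1600 reaches it, so n = 2.

2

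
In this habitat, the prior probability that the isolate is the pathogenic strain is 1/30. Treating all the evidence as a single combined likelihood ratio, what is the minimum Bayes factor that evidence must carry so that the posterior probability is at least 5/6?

145

Prior odds = (1/30)/(29/30) = 1/29.
Target odds = (5/6)/(1/6) = 5.
Required Bayes factor = 5 ÷ (1/29) = 145.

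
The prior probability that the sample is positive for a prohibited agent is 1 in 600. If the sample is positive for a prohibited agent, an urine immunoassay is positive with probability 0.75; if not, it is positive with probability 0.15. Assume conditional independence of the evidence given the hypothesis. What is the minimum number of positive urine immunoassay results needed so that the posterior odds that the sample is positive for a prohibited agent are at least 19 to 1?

Prior odds: (1/600) ÷ (599/600) = 1/599.
Likelihood ratio of a positive = 0.75/0.15 = 5.
Target odds = 19.
Require 5ⁿ ≥ 19 ÷ (1/599) = 11381.
5⁵ = 3125 falls short of 11381 but 5⁶ = 15625 reaches it, so n = 6.

6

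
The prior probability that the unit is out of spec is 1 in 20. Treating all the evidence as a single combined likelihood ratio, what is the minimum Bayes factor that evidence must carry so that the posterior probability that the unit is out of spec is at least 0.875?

133

Prior odds = 0.05/0.95 = 1/19.
Target odds = 0.875/0.125 = 7.
Required Bayes factor = 7 ÷ (1/19) = 133.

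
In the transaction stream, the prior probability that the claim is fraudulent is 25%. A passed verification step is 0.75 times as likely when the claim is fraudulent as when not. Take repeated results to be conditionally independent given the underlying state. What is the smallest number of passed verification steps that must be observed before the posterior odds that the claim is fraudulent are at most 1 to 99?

Prior odds: 0.25 ÷ 0.75 = 1/3.
Likelihood ratio per passed verification step = 0.75.
Target odds = 1/99.
Need (1/3) × 0.75ⁿ ≤ 1/99, i.e. 0.75ⁿ ≤ 1/33.
0.75¹² = 531441/16777216 is still above 1/33 but 0.75¹³ = 1594323/67108864 is at or below it, so n = 13.

13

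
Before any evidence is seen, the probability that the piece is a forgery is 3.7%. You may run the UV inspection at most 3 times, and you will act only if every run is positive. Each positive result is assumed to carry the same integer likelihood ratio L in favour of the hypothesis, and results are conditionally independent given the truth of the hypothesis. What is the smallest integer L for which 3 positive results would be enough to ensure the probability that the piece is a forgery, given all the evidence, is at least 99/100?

14

Prior odds = 0.037/0.963 = 37/963.
Target odds = 0.99/0.01 = 99.
Need L³ ≥ 99 ÷ (37/963) = 95337/37.
13³ = 2197 < 95337/37 ≤ 2744 = 14³, so L = 14.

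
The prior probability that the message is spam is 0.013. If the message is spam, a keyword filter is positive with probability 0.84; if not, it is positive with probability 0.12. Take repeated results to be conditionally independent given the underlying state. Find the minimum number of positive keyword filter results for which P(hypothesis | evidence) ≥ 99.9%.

6

Prior odds: 0.013 ÷ 0.987 = 13/987.
Likelihood ratio of a positive = 0.84/0.12 = 7.
Target odds: 0.999 ÷ 0.001 = 999.
Require 7ⁿ ≥ 999 ÷ (13/987) = 986013/13.
7⁵ = 16807 falls short of 986013/13 but 7⁶ = 117649 reaches it, so n = 6.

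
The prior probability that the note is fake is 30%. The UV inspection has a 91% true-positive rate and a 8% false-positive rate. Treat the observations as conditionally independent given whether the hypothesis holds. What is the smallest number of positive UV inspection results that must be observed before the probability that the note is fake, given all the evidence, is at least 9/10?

2

Prior odds = 0.3/0.7 = 3/7.
Likelihood ratio of a positive result = 0.91/0.08 = 11.375.
Target posterior odds = 0.9/0.1 = 9.
Require 11.375ⁿ ≥ 9 ÷ (3/7) = 21.
11.375¹ = 11.375 falls short of 21 but 11.375² = 129.390625 reaches it, so n = 2.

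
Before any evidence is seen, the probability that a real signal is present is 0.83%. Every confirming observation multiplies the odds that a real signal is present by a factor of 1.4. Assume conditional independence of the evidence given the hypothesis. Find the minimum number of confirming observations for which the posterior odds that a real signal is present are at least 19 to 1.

23

Prior odds: 0.0083 ÷ 0.9917 = 83/9917.
Likelihood ratio per confirming observation = 1.4.
Target odds = 19.
Need (83/9917) × 1.4ⁿ ≥ 19, i.e. 1.4ⁿ ≥ 188423/83.
1.4²² ≈1639.9 falls short of 188423/83 but 1.4²³ ≈2295.86 reaches it, so n = 23.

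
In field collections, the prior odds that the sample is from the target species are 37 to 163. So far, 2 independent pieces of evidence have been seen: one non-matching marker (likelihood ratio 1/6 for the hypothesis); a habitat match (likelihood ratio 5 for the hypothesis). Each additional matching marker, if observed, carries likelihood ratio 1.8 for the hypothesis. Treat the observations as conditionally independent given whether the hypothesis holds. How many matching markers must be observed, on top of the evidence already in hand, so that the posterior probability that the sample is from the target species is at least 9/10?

7

Prior odds = 37/163.
Combined Bayes factor of the evidence already in hand = (1/6) × 5 = 5/6.
Odds after that evidence = (37/163) × 5/6 = 185/978.
Target odds = 0.9/0.1 = 9.
Need 1.8ⁿ ≥ 9 ÷ (185/978) = 8802/185.
1.8⁶ = 531441/15625 falls short of 8802/185 but 1.8⁷ = 4782969/78125 reaches it, so n = 7.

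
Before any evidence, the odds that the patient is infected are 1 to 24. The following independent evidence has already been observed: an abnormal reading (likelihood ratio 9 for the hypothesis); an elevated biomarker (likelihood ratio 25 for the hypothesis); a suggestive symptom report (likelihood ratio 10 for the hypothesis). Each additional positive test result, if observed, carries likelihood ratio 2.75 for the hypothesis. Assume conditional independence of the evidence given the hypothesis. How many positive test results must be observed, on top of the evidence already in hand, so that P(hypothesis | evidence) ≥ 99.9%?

3

Prior odds = 1/24.
Combined Bayes factor of the evidence already in hand = 9 × 25 × 10 = 2250.
Odds after that evidence = (1/24) × 2250 = 93.75.
Target odds = 0.999/0.001 = 999.
Need 2.75ⁿ ≥ 999 ÷ 93.75 = 10.656.
2.75² = 7.5625 falls short of 10.656 but 2.75³ = 20.796875 reaches it, so n = 3.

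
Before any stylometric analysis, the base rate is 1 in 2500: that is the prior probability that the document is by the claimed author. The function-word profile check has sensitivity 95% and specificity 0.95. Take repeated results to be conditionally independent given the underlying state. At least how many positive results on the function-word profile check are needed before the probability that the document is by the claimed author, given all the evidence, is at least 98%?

4

Prior odds = 0.0004/0.9996 = 1/2499.
False-positive rate = 1 − 0.95 = 0.05; likelihood ratio of a positive = 0.95/0.05 = 19.
Target odds: 0.98 ÷ 0.02 = 49.
Require 19ⁿ ≥ 49 ÷ (1/2499) = 122451.
19³ = 6859 falls short of 122451 but 19⁴ = 130321 reaches it, so n = 4.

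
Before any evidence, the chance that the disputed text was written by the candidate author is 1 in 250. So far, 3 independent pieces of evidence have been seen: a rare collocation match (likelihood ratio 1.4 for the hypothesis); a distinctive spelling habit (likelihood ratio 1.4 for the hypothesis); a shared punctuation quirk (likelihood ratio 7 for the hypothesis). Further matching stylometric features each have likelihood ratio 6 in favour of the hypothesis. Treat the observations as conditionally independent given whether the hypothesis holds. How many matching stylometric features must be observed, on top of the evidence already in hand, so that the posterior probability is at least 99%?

Prior odds = 0.004/0.996 = 1/249.
Combined Bayes factor of the evidence already in hand = 1.4 × 1.4 × 7 = 13.72.
Odds after that evidence = (1/249) × 13.72 = 343/6225.
Target odds = 0.99/0.01 = 99.
Need 6ⁿ ≥ 99 ÷ (343/6225) = 616275/343.
6⁴ = 1296 falls short of 616275/343 but 6⁵ = 7776 reaches it, so n = 5.

5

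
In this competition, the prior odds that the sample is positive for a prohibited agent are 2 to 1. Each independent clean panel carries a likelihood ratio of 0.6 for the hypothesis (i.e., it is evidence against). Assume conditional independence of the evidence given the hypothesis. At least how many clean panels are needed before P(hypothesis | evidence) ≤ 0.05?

8

Prior odds = 2.
Likelihood ratio per clean panel = 0.6.
Target posterior odds = 0.05/0.95 = 1/19.
Need 2 × 0.6ⁿ ≤ 1/19, i.e. 0.6ⁿ ≤ 1/38.
0.6⁷ = 2187/78125 is still above 1/38 but 0.6⁸ = 6561/390625 is at or below it, so n = 8.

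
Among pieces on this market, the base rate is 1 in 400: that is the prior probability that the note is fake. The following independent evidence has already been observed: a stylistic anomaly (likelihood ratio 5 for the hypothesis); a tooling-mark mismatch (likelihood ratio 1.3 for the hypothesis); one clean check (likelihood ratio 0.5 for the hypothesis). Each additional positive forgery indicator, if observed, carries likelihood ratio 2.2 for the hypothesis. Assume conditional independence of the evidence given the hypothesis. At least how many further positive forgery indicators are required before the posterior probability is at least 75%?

8

Prior odds = 0.0025/0.9975 = 1/399.
Combined Bayes factor of the evidence already in hand = 5 × 1.3 × 0.5 = 3.25.
Odds after that evidence = (1/399) × 3.25 = 13/1596.
Target odds = 0.75/0.25 = 3.
Need 2.2ⁿ ≥ 3 ÷ (13/1596) = 4788/13.
2.2⁷ = 19487171/78125 falls short of 4788/13 but 2.2⁸ = 214358881/390625 reaches it, so n = 8.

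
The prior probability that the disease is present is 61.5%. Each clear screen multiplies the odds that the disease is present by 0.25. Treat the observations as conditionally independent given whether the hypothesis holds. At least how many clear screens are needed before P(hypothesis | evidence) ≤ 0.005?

Prior odds = 0.615/0.385 = 123/77.
Likelihood ratio per clear screen = 0.25.
Target posterior odds = 0.005/0.995 = 1/199.
Need (123/77) × 0.25ⁿ ≤ 1/199, i.e. 0.25ⁿ ≤ 77/24477.
0.25⁴ = 0.00390625 is still above 77/24477 but 0.25⁵ = 1/1024 is at or below it, so n = 5.

5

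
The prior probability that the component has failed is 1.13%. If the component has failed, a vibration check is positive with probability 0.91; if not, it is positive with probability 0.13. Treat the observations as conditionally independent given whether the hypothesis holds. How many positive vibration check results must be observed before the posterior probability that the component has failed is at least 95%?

4

Prior odds: 0.0113 ÷ 0.9887 = 113/9887.
Likelihood ratio of a positive = 0.91/0.13 = 7.
Target odds: 0.95 ÷ 0.05 = 19.
Require 7ⁿ ≥ 19 ÷ (113/9887) = 187853/113.
7³ = 343 falls short of 187853/113 but 7⁴ = 2401 reaches it, so n = 4.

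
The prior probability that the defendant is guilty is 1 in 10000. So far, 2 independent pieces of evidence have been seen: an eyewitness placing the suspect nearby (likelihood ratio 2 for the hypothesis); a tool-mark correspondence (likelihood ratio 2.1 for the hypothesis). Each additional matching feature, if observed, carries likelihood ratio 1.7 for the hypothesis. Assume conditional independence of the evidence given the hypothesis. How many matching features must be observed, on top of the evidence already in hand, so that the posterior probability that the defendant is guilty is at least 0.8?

18

Prior odds = 0.0001/0.9999 = 1/9999.
Combined Bayes factor of the evidence already in hand = 2 × 2.1 = 4.2.
Odds after that evidence = (1/9999) × 4.2 = 7/16665.
Target odds = 0.8/0.2 = 4.
Need 1.7ⁿ ≥ 4 ÷ (7/16665) = 66660/7.
1.7¹⁷ ≈8272.4 falls short of 66660/7 but 1.7¹⁸ ≈14063.1 reaches it, so n = 18.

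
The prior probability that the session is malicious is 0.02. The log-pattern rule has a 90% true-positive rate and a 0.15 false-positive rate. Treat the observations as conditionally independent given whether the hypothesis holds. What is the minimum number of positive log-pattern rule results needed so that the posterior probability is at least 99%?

Prior odds: 0.02 ÷ 0.98 = 1/49.
Likelihood ratio of a positive result = 0.9/0.15 = 6.
Target odds: 0.99 ÷ 0.01 = 99.
Require 6ⁿ ≥ 99 ÷ (1/49) = 4851.
6⁴ = 1296 falls short of 4851 but 6⁵ = 7776 reaches it, so n = 5.

5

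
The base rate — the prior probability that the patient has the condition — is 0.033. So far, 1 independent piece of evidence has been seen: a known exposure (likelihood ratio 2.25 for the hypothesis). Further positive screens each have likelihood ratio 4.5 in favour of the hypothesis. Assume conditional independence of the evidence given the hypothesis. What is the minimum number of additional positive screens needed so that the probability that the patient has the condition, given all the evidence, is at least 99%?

Prior odds = 0.033/0.967 = 33/967.
Bayes factor of the evidence already in hand = 2.25.
Odds after that evidence = (33/967) × 2.25 = 297/3868.
Target odds = 0.99/0.01 = 99.
Need 4.5ⁿ ≥ 99 ÷ (297/3868) = 3868/3.
4.5⁴ = 410.0625 falls short of 3868/3 but 4.5⁵ = 1845.28125 reaches it, so n = 5.

5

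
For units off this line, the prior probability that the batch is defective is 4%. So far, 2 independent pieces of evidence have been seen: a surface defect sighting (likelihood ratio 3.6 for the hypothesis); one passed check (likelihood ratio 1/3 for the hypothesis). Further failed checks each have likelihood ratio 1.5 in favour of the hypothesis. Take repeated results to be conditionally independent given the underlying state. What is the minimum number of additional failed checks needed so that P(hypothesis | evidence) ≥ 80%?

11

Prior odds = 0.04/0.96 = 1/24.
Combined Bayes factor of the evidence already in hand = 3.6 × (1/3) = 1.2.
Odds after that evidence = (1/24) × 1.2 = 0.05.
Target odds = 0.8/0.2 = 4.
Need 1.5ⁿ ≥ 4 ÷ 0.05 = 80.
1.5¹⁰ = 59049/1024 falls short of 80 but 1.5¹¹ = 177147/2048 reaches it, so n = 11.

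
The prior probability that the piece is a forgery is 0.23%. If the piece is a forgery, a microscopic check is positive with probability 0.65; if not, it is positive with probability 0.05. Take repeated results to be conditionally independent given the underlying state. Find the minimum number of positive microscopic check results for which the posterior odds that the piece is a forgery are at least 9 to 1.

4

Prior odds = 0.0023/0.9977 = 23/9977.
Likelihood ratio of a positive = 0.65/0.05 = 13.
Target odds = 9.
Need (23/9977) × 13ⁿ ≥ 9, i.e. 13ⁿ ≥ 89793/23.
13³ = 2197 falls short of 89793/23 but 13⁴ = 28561 reaches it, so n = 4.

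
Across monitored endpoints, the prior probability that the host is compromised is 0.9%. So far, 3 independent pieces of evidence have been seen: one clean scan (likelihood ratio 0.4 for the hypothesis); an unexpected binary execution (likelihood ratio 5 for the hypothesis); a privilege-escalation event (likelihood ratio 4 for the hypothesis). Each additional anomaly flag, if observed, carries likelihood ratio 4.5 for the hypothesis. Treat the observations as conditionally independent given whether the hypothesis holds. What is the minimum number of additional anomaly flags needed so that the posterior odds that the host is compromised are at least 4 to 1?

3

Prior odds = 0.009/0.991 = 9/991.
Combined Bayes factor of the evidence already in hand = 0.4 × 5 × 4 = 8.
Odds after that evidence = (9/991) × 8 = 72/991.
Target odds = 4.
Need 4.5ⁿ ≥ 4 ÷ (72/991) = 991/18.
4.5² = 20.25 falls short of 991/18 but 4.5³ = 91.125 reaches it, so n = 3.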